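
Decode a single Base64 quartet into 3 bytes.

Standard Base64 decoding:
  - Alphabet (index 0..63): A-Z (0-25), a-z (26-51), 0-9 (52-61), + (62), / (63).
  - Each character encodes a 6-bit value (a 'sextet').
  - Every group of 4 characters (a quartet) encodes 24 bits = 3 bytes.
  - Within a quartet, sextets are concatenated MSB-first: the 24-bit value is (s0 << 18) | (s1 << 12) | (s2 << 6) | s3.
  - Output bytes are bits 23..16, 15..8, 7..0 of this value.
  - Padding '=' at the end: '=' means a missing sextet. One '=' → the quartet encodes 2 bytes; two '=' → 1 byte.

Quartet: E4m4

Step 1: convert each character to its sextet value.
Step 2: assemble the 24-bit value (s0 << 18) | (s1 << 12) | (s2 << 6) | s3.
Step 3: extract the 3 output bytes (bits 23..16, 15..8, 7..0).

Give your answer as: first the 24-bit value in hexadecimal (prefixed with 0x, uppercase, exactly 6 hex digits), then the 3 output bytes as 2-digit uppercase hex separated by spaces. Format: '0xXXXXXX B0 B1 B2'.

Answer: 0x1389B8 13 89 B8

Derivation:
Sextets: E=4, 4=56, m=38, 4=56
24-bit: (4<<18) | (56<<12) | (38<<6) | 56
      = 0x100000 | 0x038000 | 0x000980 | 0x000038
      = 0x1389B8
Bytes: (v>>16)&0xFF=13, (v>>8)&0xFF=89, v&0xFF=B8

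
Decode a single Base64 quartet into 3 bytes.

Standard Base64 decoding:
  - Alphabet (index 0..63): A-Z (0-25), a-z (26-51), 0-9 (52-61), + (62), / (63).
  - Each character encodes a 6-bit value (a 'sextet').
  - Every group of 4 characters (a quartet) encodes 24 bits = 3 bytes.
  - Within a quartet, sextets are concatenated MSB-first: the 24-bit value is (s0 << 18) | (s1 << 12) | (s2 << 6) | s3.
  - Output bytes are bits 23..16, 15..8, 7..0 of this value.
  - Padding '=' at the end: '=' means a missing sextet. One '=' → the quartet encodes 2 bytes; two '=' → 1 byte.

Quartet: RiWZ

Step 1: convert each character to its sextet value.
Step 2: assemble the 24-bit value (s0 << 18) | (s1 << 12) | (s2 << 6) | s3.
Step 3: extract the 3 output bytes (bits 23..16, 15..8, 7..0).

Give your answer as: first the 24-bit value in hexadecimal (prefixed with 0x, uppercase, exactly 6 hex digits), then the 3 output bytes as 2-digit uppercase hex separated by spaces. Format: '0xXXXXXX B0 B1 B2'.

Sextets: R=17, i=34, W=22, Z=25
24-bit: (17<<18) | (34<<12) | (22<<6) | 25
      = 0x440000 | 0x022000 | 0x000580 | 0x000019
      = 0x462599
Bytes: (v>>16)&0xFF=46, (v>>8)&0xFF=25, v&0xFF=99

Answer: 0x462599 46 25 99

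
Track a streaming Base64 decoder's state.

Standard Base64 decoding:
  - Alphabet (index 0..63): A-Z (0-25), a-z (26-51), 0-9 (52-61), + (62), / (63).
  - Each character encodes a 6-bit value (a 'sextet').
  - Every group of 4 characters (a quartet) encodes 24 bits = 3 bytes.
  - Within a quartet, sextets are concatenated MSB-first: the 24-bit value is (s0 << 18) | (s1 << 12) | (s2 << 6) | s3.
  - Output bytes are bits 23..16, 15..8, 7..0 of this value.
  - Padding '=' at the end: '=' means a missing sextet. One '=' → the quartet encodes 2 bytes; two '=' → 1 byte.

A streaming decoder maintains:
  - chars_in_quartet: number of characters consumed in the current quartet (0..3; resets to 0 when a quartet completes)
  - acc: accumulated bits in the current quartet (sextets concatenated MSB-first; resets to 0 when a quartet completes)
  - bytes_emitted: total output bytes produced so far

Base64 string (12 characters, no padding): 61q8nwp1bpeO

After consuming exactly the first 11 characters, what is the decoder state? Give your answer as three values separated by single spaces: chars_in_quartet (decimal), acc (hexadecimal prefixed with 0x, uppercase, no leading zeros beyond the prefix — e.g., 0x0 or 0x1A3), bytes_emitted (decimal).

Answer: 3 0x1BA5E 6

Derivation:
After char 0 ('6'=58): chars_in_quartet=1 acc=0x3A bytes_emitted=0
After char 1 ('1'=53): chars_in_quartet=2 acc=0xEB5 bytes_emitted=0
After char 2 ('q'=42): chars_in_quartet=3 acc=0x3AD6A bytes_emitted=0
After char 3 ('8'=60): chars_in_quartet=4 acc=0xEB5ABC -> emit EB 5A BC, reset; bytes_emitted=3
After char 4 ('n'=39): chars_in_quartet=1 acc=0x27 bytes_emitted=3
After char 5 ('w'=48): chars_in_quartet=2 acc=0x9F0 bytes_emitted=3
After char 6 ('p'=41): chars_in_quartet=3 acc=0x27C29 bytes_emitted=3
After char 7 ('1'=53): chars_in_quartet=4 acc=0x9F0A75 -> emit 9F 0A 75, reset; bytes_emitted=6
After char 8 ('b'=27): chars_in_quartet=1 acc=0x1B bytes_emitted=6
After char 9 ('p'=41): chars_in_quartet=2 acc=0x6E9 bytes_emitted=6
After char 10 ('e'=30): chars_in_quartet=3 acc=0x1BA5E bytes_emitted=6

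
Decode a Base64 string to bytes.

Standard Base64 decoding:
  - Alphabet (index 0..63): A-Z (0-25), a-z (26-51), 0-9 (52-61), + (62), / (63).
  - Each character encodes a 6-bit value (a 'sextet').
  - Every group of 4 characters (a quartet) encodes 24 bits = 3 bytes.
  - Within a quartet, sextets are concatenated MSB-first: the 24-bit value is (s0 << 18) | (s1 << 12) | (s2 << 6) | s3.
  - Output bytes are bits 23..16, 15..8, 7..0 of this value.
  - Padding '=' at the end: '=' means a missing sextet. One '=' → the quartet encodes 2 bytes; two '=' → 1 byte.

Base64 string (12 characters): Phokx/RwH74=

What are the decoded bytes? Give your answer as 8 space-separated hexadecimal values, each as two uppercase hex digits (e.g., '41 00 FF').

After char 0 ('P'=15): chars_in_quartet=1 acc=0xF bytes_emitted=0
After char 1 ('h'=33): chars_in_quartet=2 acc=0x3E1 bytes_emitted=0
After char 2 ('o'=40): chars_in_quartet=3 acc=0xF868 bytes_emitted=0
After char 3 ('k'=36): chars_in_quartet=4 acc=0x3E1A24 -> emit 3E 1A 24, reset; bytes_emitted=3
After char 4 ('x'=49): chars_in_quartet=1 acc=0x31 bytes_emitted=3
After char 5 ('/'=63): chars_in_quartet=2 acc=0xC7F bytes_emitted=3
After char 6 ('R'=17): chars_in_quartet=3 acc=0x31FD1 bytes_emitted=3
After char 7 ('w'=48): chars_in_quartet=4 acc=0xC7F470 -> emit C7 F4 70, reset; bytes_emitted=6
After char 8 ('H'=7): chars_in_quartet=1 acc=0x7 bytes_emitted=6
After char 9 ('7'=59): chars_in_quartet=2 acc=0x1FB bytes_emitted=6
After char 10 ('4'=56): chars_in_quartet=3 acc=0x7EF8 bytes_emitted=6
Padding '=': partial quartet acc=0x7EF8 -> emit 1F BE; bytes_emitted=8

Answer: 3E 1A 24 C7 F4 70 1F BE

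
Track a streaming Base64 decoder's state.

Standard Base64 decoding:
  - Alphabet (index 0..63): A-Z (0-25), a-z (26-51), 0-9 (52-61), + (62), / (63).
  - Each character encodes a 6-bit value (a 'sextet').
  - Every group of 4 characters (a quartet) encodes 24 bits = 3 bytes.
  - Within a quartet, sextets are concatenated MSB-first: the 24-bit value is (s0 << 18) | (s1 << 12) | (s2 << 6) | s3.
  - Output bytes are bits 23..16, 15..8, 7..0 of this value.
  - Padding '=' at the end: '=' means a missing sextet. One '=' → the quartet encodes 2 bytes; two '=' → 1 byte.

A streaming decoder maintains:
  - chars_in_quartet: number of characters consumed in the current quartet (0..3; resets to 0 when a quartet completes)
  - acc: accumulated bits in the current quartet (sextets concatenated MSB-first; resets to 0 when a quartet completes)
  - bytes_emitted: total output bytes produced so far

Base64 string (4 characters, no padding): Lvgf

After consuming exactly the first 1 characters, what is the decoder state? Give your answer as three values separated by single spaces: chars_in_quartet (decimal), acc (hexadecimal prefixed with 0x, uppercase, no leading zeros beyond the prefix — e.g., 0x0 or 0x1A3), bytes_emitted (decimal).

Answer: 1 0xB 0

Derivation:
After char 0 ('L'=11): chars_in_quartet=1 acc=0xB bytes_emitted=0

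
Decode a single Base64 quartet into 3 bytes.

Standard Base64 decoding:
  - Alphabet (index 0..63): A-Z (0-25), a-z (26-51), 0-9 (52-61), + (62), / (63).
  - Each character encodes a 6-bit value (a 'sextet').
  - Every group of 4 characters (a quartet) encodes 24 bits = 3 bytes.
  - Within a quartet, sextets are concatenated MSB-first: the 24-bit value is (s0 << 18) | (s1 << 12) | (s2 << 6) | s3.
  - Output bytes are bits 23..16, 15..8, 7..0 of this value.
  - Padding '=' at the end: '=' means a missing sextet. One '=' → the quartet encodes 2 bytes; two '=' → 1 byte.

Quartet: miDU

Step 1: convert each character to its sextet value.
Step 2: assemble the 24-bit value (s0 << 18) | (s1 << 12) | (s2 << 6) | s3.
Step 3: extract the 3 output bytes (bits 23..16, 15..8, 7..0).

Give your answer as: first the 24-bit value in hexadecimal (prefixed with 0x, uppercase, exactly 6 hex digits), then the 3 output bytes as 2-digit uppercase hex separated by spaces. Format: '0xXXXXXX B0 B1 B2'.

Answer: 0x9A20D4 9A 20 D4

Derivation:
Sextets: m=38, i=34, D=3, U=20
24-bit: (38<<18) | (34<<12) | (3<<6) | 20
      = 0x980000 | 0x022000 | 0x0000C0 | 0x000014
      = 0x9A20D4
Bytes: (v>>16)&0xFF=9A, (v>>8)&0xFF=20, v&0xFF=D4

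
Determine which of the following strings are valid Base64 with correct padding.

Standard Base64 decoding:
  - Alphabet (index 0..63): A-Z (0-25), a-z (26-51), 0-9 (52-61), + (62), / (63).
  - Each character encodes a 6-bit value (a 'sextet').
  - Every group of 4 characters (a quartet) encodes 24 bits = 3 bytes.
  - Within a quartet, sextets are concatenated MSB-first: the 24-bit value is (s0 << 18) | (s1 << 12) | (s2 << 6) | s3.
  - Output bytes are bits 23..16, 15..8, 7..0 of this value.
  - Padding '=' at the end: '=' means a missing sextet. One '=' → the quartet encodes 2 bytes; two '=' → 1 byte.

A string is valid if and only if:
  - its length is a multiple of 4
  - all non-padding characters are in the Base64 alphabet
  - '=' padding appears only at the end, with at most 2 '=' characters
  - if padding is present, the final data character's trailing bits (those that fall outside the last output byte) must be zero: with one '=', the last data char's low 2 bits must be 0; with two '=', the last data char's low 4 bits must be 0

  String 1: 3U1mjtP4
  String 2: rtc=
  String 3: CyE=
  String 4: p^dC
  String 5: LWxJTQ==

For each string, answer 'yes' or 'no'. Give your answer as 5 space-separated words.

String 1: '3U1mjtP4' → valid
String 2: 'rtc=' → valid
String 3: 'CyE=' → valid
String 4: 'p^dC' → invalid (bad char(s): ['^'])
String 5: 'LWxJTQ==' → valid

Answer: yes yes yes no yes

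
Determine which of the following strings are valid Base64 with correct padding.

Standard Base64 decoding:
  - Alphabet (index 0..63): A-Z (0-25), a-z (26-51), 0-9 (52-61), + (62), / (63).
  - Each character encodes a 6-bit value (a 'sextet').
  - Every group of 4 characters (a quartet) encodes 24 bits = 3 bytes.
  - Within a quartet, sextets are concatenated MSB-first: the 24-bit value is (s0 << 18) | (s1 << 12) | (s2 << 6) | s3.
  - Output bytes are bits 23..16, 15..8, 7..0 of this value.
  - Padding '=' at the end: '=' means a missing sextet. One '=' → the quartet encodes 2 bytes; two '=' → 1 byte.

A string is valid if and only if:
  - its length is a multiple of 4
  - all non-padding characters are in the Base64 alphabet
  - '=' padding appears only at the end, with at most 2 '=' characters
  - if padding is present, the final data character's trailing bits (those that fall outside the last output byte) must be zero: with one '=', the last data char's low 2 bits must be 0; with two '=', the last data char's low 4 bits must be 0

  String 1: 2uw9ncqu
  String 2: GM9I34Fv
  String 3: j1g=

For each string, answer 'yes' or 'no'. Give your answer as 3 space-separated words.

Answer: yes yes yes

Derivation:
String 1: '2uw9ncqu' → valid
String 2: 'GM9I34Fv' → valid
String 3: 'j1g=' → valid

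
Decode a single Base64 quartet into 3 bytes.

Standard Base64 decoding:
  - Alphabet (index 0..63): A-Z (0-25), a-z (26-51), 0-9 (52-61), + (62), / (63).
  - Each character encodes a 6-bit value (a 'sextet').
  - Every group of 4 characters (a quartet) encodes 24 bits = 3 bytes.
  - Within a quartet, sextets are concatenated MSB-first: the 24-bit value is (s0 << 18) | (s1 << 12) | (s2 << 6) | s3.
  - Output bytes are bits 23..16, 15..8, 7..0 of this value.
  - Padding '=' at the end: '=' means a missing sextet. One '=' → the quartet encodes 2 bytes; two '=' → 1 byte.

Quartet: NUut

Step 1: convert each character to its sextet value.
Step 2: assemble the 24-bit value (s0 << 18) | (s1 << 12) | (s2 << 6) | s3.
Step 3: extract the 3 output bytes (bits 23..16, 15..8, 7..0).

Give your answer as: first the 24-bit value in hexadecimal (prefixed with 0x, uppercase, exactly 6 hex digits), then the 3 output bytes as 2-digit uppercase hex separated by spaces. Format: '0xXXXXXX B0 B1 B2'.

Answer: 0x354BAD 35 4B AD

Derivation:
Sextets: N=13, U=20, u=46, t=45
24-bit: (13<<18) | (20<<12) | (46<<6) | 45
      = 0x340000 | 0x014000 | 0x000B80 | 0x00002D
      = 0x354BAD
Bytes: (v>>16)&0xFF=35, (v>>8)&0xFF=4B, v&0xFF=AD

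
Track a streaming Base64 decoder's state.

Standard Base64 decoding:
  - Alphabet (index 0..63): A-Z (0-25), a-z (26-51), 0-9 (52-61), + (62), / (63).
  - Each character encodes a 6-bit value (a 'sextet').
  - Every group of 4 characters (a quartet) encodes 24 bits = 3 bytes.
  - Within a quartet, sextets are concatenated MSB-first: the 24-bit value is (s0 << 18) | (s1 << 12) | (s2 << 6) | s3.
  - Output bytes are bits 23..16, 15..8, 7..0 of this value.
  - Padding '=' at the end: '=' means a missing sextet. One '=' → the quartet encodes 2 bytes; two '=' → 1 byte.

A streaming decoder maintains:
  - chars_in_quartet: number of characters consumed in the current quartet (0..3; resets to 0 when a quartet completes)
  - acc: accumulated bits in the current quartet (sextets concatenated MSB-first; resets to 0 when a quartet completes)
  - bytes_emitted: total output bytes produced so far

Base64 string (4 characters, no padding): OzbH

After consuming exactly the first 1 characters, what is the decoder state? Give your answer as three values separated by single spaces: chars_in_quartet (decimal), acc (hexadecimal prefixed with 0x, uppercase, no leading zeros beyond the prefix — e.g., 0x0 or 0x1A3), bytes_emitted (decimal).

After char 0 ('O'=14): chars_in_quartet=1 acc=0xE bytes_emitted=0

Answer: 1 0xE 0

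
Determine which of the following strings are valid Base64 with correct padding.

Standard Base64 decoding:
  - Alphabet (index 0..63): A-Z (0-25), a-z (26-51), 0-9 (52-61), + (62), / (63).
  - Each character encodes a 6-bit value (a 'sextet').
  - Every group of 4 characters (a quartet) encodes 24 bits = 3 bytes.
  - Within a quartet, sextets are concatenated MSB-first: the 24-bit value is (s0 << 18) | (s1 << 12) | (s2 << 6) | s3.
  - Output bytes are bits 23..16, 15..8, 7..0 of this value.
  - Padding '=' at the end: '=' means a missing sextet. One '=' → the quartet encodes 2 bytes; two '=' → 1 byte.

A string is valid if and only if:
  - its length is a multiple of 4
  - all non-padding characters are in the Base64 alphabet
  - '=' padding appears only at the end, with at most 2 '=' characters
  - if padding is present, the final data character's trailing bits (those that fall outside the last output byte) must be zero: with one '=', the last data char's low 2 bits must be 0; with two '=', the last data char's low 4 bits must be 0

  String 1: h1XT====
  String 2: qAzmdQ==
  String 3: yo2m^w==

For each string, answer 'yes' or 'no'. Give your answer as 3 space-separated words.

String 1: 'h1XT====' → invalid (4 pad chars (max 2))
String 2: 'qAzmdQ==' → valid
String 3: 'yo2m^w==' → invalid (bad char(s): ['^'])

Answer: no yes no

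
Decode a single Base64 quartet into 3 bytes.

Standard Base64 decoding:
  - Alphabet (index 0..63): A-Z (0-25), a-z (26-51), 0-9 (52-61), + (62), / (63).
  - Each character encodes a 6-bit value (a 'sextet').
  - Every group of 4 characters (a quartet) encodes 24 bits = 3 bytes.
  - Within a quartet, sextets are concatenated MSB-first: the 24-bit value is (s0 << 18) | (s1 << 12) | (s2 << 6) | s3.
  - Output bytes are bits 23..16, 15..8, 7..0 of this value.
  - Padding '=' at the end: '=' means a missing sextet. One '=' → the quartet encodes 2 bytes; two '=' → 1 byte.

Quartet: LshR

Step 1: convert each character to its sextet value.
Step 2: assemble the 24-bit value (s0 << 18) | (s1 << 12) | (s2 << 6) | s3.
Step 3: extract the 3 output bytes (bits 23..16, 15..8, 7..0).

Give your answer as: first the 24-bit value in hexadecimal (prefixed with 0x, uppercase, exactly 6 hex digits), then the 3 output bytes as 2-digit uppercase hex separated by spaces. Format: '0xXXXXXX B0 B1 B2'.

Answer: 0x2EC851 2E C8 51

Derivation:
Sextets: L=11, s=44, h=33, R=17
24-bit: (11<<18) | (44<<12) | (33<<6) | 17
      = 0x2C0000 | 0x02C000 | 0x000840 | 0x000011
      = 0x2EC851
Bytes: (v>>16)&0xFF=2E, (v>>8)&0xFF=C8, v&0xFF=51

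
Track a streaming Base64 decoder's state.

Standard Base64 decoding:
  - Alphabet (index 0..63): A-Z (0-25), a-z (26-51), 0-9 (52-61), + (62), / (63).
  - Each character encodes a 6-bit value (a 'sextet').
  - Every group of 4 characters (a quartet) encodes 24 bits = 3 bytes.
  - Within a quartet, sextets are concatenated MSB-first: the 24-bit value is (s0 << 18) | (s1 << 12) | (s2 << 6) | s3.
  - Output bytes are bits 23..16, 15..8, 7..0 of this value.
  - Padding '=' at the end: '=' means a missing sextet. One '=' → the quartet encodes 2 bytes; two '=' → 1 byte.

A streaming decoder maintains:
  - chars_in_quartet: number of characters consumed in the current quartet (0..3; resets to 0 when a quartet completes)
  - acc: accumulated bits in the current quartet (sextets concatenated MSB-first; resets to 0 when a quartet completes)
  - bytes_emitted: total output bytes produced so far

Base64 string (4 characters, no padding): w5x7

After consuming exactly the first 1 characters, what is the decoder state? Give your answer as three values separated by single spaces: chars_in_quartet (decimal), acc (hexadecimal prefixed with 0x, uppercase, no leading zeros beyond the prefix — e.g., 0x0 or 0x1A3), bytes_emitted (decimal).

Answer: 1 0x30 0

Derivation:
After char 0 ('w'=48): chars_in_quartet=1 acc=0x30 bytes_emitted=0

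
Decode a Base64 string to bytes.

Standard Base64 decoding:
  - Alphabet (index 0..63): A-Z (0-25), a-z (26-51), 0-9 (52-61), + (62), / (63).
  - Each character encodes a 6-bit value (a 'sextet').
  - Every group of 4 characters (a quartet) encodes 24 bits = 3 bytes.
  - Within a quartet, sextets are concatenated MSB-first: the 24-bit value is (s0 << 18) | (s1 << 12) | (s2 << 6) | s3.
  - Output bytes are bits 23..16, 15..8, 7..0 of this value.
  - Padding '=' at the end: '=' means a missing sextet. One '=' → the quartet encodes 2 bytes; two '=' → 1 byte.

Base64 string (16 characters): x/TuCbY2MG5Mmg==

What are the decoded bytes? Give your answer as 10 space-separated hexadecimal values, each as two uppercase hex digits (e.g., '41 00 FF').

Answer: C7 F4 EE 09 B6 36 30 6E 4C 9A

Derivation:
After char 0 ('x'=49): chars_in_quartet=1 acc=0x31 bytes_emitted=0
After char 1 ('/'=63): chars_in_quartet=2 acc=0xC7F bytes_emitted=0
After char 2 ('T'=19): chars_in_quartet=3 acc=0x31FD3 bytes_emitted=0
After char 3 ('u'=46): chars_in_quartet=4 acc=0xC7F4EE -> emit C7 F4 EE, reset; bytes_emitted=3
After char 4 ('C'=2): chars_in_quartet=1 acc=0x2 bytes_emitted=3
After char 5 ('b'=27): chars_in_quartet=2 acc=0x9B bytes_emitted=3
After char 6 ('Y'=24): chars_in_quartet=3 acc=0x26D8 bytes_emitted=3
After char 7 ('2'=54): chars_in_quartet=4 acc=0x9B636 -> emit 09 B6 36, reset; bytes_emitted=6
After char 8 ('M'=12): chars_in_quartet=1 acc=0xC bytes_emitted=6
After char 9 ('G'=6): chars_in_quartet=2 acc=0x306 bytes_emitted=6
After char 10 ('5'=57): chars_in_quartet=3 acc=0xC1B9 bytes_emitted=6
After char 11 ('M'=12): chars_in_quartet=4 acc=0x306E4C -> emit 30 6E 4C, reset; bytes_emitted=9
After char 12 ('m'=38): chars_in_quartet=1 acc=0x26 bytes_emitted=9
After char 13 ('g'=32): chars_in_quartet=2 acc=0x9A0 bytes_emitted=9
Padding '==': partial quartet acc=0x9A0 -> emit 9A; bytes_emitted=10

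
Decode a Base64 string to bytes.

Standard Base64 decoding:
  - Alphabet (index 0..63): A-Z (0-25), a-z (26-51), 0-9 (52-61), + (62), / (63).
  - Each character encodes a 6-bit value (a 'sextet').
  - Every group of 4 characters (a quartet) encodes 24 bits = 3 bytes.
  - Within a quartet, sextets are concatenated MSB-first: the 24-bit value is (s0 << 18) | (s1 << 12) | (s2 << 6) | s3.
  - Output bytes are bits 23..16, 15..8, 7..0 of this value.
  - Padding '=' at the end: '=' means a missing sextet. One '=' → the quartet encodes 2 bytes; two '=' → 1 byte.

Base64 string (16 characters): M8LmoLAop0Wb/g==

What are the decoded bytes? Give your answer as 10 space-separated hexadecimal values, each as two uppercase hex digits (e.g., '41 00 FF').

Answer: 33 C2 E6 A0 B0 28 A7 45 9B FE

Derivation:
After char 0 ('M'=12): chars_in_quartet=1 acc=0xC bytes_emitted=0
After char 1 ('8'=60): chars_in_quartet=2 acc=0x33C bytes_emitted=0
After char 2 ('L'=11): chars_in_quartet=3 acc=0xCF0B bytes_emitted=0
After char 3 ('m'=38): chars_in_quartet=4 acc=0x33C2E6 -> emit 33 C2 E6, reset; bytes_emitted=3
After char 4 ('o'=40): chars_in_quartet=1 acc=0x28 bytes_emitted=3
After char 5 ('L'=11): chars_in_quartet=2 acc=0xA0B bytes_emitted=3
After char 6 ('A'=0): chars_in_quartet=3 acc=0x282C0 bytes_emitted=3
After char 7 ('o'=40): chars_in_quartet=4 acc=0xA0B028 -> emit A0 B0 28, reset; bytes_emitted=6
After char 8 ('p'=41): chars_in_quartet=1 acc=0x29 bytes_emitted=6
After char 9 ('0'=52): chars_in_quartet=2 acc=0xA74 bytes_emitted=6
After char 10 ('W'=22): chars_in_quartet=3 acc=0x29D16 bytes_emitted=6
After char 11 ('b'=27): chars_in_quartet=4 acc=0xA7459B -> emit A7 45 9B, reset; bytes_emitted=9
After char 12 ('/'=63): chars_in_quartet=1 acc=0x3F bytes_emitted=9
After char 13 ('g'=32): chars_in_quartet=2 acc=0xFE0 bytes_emitted=9
Padding '==': partial quartet acc=0xFE0 -> emit FE; bytes_emitted=10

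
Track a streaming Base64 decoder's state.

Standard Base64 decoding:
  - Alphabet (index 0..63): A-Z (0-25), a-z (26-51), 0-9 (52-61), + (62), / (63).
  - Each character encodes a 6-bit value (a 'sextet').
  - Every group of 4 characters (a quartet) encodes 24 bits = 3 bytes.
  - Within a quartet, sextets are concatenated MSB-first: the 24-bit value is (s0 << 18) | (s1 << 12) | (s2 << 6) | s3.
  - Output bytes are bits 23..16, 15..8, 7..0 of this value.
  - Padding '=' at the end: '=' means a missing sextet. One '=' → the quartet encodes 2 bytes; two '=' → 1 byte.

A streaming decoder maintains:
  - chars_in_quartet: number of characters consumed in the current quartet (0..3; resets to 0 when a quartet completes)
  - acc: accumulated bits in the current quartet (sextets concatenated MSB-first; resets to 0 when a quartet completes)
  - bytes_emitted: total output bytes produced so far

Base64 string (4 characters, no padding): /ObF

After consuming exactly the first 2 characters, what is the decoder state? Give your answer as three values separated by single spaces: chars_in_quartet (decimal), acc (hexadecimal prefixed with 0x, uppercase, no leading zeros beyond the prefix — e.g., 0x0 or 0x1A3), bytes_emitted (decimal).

After char 0 ('/'=63): chars_in_quartet=1 acc=0x3F bytes_emitted=0
After char 1 ('O'=14): chars_in_quartet=2 acc=0xFCE bytes_emitted=0

Answer: 2 0xFCE 0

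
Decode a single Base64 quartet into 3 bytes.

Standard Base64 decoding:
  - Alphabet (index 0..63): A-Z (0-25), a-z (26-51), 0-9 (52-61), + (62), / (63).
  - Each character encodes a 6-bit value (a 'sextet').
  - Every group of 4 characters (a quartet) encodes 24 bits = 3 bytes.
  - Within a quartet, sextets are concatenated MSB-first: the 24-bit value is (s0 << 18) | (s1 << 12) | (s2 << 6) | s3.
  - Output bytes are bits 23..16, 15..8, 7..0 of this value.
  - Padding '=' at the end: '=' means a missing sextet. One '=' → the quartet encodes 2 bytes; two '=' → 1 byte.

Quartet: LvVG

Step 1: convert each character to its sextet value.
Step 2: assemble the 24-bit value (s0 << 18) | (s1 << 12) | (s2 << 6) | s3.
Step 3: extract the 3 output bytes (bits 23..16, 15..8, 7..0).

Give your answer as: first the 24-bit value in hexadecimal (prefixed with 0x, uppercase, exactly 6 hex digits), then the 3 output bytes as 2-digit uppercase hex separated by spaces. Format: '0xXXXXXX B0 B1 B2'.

Sextets: L=11, v=47, V=21, G=6
24-bit: (11<<18) | (47<<12) | (21<<6) | 6
      = 0x2C0000 | 0x02F000 | 0x000540 | 0x000006
      = 0x2EF546
Bytes: (v>>16)&0xFF=2E, (v>>8)&0xFF=F5, v&0xFF=46

Answer: 0x2EF546 2E F5 46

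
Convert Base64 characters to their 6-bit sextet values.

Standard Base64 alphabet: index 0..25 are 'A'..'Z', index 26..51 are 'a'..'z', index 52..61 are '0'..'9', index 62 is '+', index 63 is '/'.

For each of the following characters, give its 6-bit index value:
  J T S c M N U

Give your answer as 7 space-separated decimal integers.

Answer: 9 19 18 28 12 13 20

Derivation:
'J': A..Z range, ord('J') − ord('A') = 9
'T': A..Z range, ord('T') − ord('A') = 19
'S': A..Z range, ord('S') − ord('A') = 18
'c': a..z range, 26 + ord('c') − ord('a') = 28
'M': A..Z range, ord('M') − ord('A') = 12
'N': A..Z range, ord('N') − ord('A') = 13
'U': A..Z range, ord('U') − ord('A') = 20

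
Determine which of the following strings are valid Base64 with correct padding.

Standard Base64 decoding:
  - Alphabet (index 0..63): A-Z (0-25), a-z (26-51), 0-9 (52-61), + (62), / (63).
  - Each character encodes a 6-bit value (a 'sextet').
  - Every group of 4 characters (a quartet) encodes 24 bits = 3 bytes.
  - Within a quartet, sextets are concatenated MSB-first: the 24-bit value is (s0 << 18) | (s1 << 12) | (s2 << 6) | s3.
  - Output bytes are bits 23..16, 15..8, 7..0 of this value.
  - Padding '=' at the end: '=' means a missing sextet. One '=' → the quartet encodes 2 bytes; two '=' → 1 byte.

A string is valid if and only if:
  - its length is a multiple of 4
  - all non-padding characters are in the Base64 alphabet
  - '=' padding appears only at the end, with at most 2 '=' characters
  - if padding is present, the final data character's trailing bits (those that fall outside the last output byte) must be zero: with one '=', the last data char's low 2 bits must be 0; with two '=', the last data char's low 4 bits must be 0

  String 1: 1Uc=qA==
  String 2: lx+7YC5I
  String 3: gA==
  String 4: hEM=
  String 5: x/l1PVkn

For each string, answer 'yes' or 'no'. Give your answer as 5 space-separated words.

Answer: no yes yes yes yes

Derivation:
String 1: '1Uc=qA==' → invalid (bad char(s): ['=']; '=' in middle)
String 2: 'lx+7YC5I' → valid
String 3: 'gA==' → valid
String 4: 'hEM=' → valid
String 5: 'x/l1PVkn' → valid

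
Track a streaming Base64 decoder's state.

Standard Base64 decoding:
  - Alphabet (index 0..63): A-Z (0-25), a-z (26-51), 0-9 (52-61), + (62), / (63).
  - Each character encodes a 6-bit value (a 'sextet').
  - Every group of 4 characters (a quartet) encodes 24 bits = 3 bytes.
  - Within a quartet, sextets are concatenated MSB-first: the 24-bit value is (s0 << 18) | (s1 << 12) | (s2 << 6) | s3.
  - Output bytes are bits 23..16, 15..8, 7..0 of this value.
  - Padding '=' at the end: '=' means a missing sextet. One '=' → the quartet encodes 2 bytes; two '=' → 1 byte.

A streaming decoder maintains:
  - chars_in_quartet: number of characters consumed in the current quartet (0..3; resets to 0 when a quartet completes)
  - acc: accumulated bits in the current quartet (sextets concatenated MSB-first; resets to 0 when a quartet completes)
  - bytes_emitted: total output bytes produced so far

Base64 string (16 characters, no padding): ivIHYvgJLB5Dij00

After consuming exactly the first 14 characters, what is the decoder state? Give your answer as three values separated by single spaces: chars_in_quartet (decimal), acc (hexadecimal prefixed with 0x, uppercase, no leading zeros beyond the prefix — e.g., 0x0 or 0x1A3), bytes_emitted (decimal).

After char 0 ('i'=34): chars_in_quartet=1 acc=0x22 bytes_emitted=0
After char 1 ('v'=47): chars_in_quartet=2 acc=0x8AF bytes_emitted=0
After char 2 ('I'=8): chars_in_quartet=3 acc=0x22BC8 bytes_emitted=0
After char 3 ('H'=7): chars_in_quartet=4 acc=0x8AF207 -> emit 8A F2 07, reset; bytes_emitted=3
After char 4 ('Y'=24): chars_in_quartet=1 acc=0x18 bytes_emitted=3
After char 5 ('v'=47): chars_in_quartet=2 acc=0x62F bytes_emitted=3
After char 6 ('g'=32): chars_in_quartet=3 acc=0x18BE0 bytes_emitted=3
After char 7 ('J'=9): chars_in_quartet=4 acc=0x62F809 -> emit 62 F8 09, reset; bytes_emitted=6
After char 8 ('L'=11): chars_in_quartet=1 acc=0xB bytes_emitted=6
After char 9 ('B'=1): chars_in_quartet=2 acc=0x2C1 bytes_emitted=6
After char 10 ('5'=57): chars_in_quartet=3 acc=0xB079 bytes_emitted=6
After char 11 ('D'=3): chars_in_quartet=4 acc=0x2C1E43 -> emit 2C 1E 43, reset; bytes_emitted=9
After char 12 ('i'=34): chars_in_quartet=1 acc=0x22 bytes_emitted=9
After char 13 ('j'=35): chars_in_quartet=2 acc=0x8A3 bytes_emitted=9

Answer: 2 0x8A3 9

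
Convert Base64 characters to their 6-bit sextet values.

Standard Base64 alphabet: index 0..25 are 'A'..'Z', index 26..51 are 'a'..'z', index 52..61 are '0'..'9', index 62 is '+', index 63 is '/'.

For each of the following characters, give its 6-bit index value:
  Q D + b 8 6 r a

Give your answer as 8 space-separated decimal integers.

Answer: 16 3 62 27 60 58 43 26

Derivation:
'Q': A..Z range, ord('Q') − ord('A') = 16
'D': A..Z range, ord('D') − ord('A') = 3
'+': index 62
'b': a..z range, 26 + ord('b') − ord('a') = 27
'8': 0..9 range, 52 + ord('8') − ord('0') = 60
'6': 0..9 range, 52 + ord('6') − ord('0') = 58
'r': a..z range, 26 + ord('r') − ord('a') = 43
'a': a..z range, 26 + ord('a') − ord('a') = 26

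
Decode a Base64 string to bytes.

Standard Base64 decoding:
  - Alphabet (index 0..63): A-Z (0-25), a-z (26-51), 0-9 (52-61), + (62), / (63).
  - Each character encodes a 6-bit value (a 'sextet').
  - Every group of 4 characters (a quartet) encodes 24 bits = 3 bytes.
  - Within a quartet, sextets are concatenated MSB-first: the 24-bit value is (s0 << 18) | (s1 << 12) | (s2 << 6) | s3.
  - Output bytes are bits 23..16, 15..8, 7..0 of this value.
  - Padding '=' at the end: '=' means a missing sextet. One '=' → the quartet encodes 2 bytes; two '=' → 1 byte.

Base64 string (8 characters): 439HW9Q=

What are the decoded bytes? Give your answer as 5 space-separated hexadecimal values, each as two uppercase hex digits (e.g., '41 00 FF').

Answer: E3 7F 47 5B D4

Derivation:
After char 0 ('4'=56): chars_in_quartet=1 acc=0x38 bytes_emitted=0
After char 1 ('3'=55): chars_in_quartet=2 acc=0xE37 bytes_emitted=0
After char 2 ('9'=61): chars_in_quartet=3 acc=0x38DFD bytes_emitted=0
After char 3 ('H'=7): chars_in_quartet=4 acc=0xE37F47 -> emit E3 7F 47, reset; bytes_emitted=3
After char 4 ('W'=22): chars_in_quartet=1 acc=0x16 bytes_emitted=3
After char 5 ('9'=61): chars_in_quartet=2 acc=0x5BD bytes_emitted=3
After char 6 ('Q'=16): chars_in_quartet=3 acc=0x16F50 bytes_emitted=3
Padding '=': partial quartet acc=0x16F50 -> emit 5B D4; bytes_emitted=5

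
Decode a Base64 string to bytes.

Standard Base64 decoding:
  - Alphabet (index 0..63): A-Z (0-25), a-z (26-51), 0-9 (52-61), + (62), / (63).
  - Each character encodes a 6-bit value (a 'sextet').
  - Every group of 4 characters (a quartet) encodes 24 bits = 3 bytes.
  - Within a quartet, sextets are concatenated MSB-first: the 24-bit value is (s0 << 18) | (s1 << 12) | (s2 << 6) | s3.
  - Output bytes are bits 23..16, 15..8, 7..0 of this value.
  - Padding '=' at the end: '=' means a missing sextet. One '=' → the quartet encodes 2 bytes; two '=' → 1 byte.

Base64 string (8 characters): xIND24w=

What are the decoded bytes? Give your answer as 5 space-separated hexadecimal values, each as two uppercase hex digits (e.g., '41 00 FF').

After char 0 ('x'=49): chars_in_quartet=1 acc=0x31 bytes_emitted=0
After char 1 ('I'=8): chars_in_quartet=2 acc=0xC48 bytes_emitted=0
After char 2 ('N'=13): chars_in_quartet=3 acc=0x3120D bytes_emitted=0
After char 3 ('D'=3): chars_in_quartet=4 acc=0xC48343 -> emit C4 83 43, reset; bytes_emitted=3
After char 4 ('2'=54): chars_in_quartet=1 acc=0x36 bytes_emitted=3
After char 5 ('4'=56): chars_in_quartet=2 acc=0xDB8 bytes_emitted=3
After char 6 ('w'=48): chars_in_quartet=3 acc=0x36E30 bytes_emitted=3
Padding '=': partial quartet acc=0x36E30 -> emit DB 8C; bytes_emitted=5

Answer: C4 83 43 DB 8C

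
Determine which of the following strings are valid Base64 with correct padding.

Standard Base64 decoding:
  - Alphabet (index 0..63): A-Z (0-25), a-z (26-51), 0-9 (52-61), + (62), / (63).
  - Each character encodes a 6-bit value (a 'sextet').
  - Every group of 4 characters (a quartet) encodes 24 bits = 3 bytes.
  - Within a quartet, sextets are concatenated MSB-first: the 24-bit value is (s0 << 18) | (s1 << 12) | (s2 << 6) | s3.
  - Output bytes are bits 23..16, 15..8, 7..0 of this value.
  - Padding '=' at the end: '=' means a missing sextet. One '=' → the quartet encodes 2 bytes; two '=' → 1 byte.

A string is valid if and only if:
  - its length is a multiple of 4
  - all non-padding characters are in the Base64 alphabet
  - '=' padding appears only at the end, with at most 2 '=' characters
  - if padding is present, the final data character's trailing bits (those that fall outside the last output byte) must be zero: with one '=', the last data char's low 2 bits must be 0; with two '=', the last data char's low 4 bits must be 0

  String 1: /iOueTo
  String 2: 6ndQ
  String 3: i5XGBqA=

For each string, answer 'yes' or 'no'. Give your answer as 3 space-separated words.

String 1: '/iOueTo' → invalid (len=7 not mult of 4)
String 2: '6ndQ' → valid
String 3: 'i5XGBqA=' → valid

Answer: no yes yes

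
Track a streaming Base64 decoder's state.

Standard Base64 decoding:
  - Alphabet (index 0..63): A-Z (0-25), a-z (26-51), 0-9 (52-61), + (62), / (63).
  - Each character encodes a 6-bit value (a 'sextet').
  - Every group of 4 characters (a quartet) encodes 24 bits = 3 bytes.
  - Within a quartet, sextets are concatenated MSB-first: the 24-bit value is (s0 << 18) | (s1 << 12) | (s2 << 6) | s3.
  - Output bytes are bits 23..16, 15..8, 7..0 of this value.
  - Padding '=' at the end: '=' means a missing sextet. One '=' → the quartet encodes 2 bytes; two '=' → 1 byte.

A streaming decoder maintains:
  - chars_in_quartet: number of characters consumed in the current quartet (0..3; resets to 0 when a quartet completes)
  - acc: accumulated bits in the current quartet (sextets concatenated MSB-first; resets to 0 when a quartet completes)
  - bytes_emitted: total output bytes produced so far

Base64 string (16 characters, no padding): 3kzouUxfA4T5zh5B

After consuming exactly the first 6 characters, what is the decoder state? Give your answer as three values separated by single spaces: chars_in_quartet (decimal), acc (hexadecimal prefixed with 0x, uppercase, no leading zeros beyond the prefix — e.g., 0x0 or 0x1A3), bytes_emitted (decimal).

Answer: 2 0xB94 3

Derivation:
After char 0 ('3'=55): chars_in_quartet=1 acc=0x37 bytes_emitted=0
After char 1 ('k'=36): chars_in_quartet=2 acc=0xDE4 bytes_emitted=0
After char 2 ('z'=51): chars_in_quartet=3 acc=0x37933 bytes_emitted=0
After char 3 ('o'=40): chars_in_quartet=4 acc=0xDE4CE8 -> emit DE 4C E8, reset; bytes_emitted=3
After char 4 ('u'=46): chars_in_quartet=1 acc=0x2E bytes_emitted=3
After char 5 ('U'=20): chars_in_quartet=2 acc=0xB94 bytes_emitted=3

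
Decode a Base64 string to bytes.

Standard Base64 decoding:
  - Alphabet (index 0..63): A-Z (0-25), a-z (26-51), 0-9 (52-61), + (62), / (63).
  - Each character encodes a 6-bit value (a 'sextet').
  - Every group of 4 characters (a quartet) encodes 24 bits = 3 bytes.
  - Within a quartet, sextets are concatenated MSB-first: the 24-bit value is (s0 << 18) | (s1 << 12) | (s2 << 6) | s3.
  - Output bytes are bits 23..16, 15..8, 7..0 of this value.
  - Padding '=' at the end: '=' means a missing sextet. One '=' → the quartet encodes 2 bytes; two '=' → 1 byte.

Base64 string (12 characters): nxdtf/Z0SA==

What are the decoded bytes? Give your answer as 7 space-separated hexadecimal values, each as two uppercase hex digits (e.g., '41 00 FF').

Answer: 9F 17 6D 7F F6 74 48

Derivation:
After char 0 ('n'=39): chars_in_quartet=1 acc=0x27 bytes_emitted=0
After char 1 ('x'=49): chars_in_quartet=2 acc=0x9F1 bytes_emitted=0
After char 2 ('d'=29): chars_in_quartet=3 acc=0x27C5D bytes_emitted=0
After char 3 ('t'=45): chars_in_quartet=4 acc=0x9F176D -> emit 9F 17 6D, reset; bytes_emitted=3
After char 4 ('f'=31): chars_in_quartet=1 acc=0x1F bytes_emitted=3
After char 5 ('/'=63): chars_in_quartet=2 acc=0x7FF bytes_emitted=3
After char 6 ('Z'=25): chars_in_quartet=3 acc=0x1FFD9 bytes_emitted=3
After char 7 ('0'=52): chars_in_quartet=4 acc=0x7FF674 -> emit 7F F6 74, reset; bytes_emitted=6
After char 8 ('S'=18): chars_in_quartet=1 acc=0x12 bytes_emitted=6
After char 9 ('A'=0): chars_in_quartet=2 acc=0x480 bytes_emitted=6
Padding '==': partial quartet acc=0x480 -> emit 48; bytes_emitted=7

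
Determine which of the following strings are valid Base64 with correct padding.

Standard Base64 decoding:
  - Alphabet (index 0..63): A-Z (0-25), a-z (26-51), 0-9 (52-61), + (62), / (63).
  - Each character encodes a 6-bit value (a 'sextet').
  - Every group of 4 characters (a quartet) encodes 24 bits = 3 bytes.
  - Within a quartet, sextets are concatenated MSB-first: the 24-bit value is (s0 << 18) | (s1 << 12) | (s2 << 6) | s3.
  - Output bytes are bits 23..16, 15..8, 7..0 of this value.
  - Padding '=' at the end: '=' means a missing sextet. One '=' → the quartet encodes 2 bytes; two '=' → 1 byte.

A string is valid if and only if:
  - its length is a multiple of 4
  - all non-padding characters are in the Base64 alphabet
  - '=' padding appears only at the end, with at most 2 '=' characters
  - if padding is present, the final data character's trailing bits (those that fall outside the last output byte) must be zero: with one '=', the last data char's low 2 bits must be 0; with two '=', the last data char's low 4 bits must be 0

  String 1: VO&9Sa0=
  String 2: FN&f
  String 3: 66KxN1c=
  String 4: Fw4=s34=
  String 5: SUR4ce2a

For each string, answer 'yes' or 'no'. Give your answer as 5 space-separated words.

String 1: 'VO&9Sa0=' → invalid (bad char(s): ['&'])
String 2: 'FN&f' → invalid (bad char(s): ['&'])
String 3: '66KxN1c=' → valid
String 4: 'Fw4=s34=' → invalid (bad char(s): ['=']; '=' in middle)
String 5: 'SUR4ce2a' → valid

Answer: no no yes no yes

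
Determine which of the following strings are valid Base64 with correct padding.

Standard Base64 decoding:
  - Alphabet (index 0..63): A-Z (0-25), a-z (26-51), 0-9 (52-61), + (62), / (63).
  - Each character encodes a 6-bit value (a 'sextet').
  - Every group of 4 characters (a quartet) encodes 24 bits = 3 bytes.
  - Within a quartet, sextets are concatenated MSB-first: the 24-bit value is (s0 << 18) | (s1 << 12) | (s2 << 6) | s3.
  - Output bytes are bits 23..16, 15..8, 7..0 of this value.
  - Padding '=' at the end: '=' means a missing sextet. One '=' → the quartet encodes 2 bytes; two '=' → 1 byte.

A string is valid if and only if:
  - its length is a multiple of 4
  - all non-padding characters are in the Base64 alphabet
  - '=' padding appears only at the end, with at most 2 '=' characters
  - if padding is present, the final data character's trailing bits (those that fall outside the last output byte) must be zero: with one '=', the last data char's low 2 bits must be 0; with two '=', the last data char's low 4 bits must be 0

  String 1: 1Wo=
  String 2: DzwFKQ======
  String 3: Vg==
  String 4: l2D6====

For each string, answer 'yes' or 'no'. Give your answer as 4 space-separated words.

Answer: yes no yes no

Derivation:
String 1: '1Wo=' → valid
String 2: 'DzwFKQ======' → invalid (6 pad chars (max 2))
String 3: 'Vg==' → valid
String 4: 'l2D6====' → invalid (4 pad chars (max 2))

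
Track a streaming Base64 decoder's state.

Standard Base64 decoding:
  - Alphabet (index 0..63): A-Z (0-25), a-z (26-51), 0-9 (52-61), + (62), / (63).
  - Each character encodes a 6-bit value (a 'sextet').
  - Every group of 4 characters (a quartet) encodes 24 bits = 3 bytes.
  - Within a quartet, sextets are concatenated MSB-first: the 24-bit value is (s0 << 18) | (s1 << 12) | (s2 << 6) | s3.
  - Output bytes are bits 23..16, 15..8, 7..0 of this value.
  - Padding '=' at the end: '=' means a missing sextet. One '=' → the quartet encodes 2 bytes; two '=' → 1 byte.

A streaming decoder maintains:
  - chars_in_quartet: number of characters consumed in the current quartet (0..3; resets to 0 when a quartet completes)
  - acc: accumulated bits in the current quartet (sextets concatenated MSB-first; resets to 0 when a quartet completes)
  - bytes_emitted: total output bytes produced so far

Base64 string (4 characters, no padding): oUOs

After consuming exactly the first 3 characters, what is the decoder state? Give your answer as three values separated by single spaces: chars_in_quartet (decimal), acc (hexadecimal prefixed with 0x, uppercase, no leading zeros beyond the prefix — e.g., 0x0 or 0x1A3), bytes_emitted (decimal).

Answer: 3 0x2850E 0

Derivation:
After char 0 ('o'=40): chars_in_quartet=1 acc=0x28 bytes_emitted=0
After char 1 ('U'=20): chars_in_quartet=2 acc=0xA14 bytes_emitted=0
After char 2 ('O'=14): chars_in_quartet=3 acc=0x2850E bytes_emitted=0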